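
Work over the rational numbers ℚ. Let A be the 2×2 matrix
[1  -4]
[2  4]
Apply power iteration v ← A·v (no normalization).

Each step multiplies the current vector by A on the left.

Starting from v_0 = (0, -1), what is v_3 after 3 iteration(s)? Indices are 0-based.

v_3 = (52, 8)

v_0 = (0, -1).
v_1 = A·v_0 = (4, -4).
v_2 = A·v_1 = (20, -8).
v_3 = A·v_2 = (52, 8).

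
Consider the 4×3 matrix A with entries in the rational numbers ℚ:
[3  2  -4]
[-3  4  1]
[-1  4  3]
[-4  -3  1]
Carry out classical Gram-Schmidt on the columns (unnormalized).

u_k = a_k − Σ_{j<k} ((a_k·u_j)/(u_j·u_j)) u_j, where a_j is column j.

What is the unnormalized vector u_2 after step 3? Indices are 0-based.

u_2 = (-3722/1571, -2305/1571, 2837/1571, -1772/1571)

Step 1: u_0 = a_0 = (3, -3, -1, -4).
Step 2: u_1 = a_1 − (2/35)·u_0 = (64/35, 146/35, 142/35, -97/35).
Step 3: u_2 = a_2 − (-22/35)·u_0 − (219/1571)·u_1 = (-3722/1571, -2305/1571, 2837/1571, -1772/1571).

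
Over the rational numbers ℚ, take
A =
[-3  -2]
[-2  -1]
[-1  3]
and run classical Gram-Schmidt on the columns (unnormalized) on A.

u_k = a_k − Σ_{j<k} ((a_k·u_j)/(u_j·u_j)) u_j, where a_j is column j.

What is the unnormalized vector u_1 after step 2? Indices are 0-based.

u_1 = (-13/14, -2/7, 47/14)

Step 1: u_0 = a_0 = (-3, -2, -1).
Step 2: u_1 = a_1 − (5/14)·u_0 = (-13/14, -2/7, 47/14).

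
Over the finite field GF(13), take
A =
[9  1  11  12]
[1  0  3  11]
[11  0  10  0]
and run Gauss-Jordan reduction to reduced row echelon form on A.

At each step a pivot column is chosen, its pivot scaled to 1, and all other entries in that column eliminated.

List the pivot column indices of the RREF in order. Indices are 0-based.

[1] R0 /= 9  ⇒  (1, 3, 7, 10)
     R1 -= 1·R0  ⇒  (0, 10, 9, 1)
     R2 -= 11·R0  ⇒  (0, 6, 11, 7)
[2] R1 /= 10  ⇒  (0, 1, 10, 4)
     R0 -= 3·R1  ⇒  (1, 0, 3, 11)
     R2 -= 6·R1  ⇒  (0, 0, 3, 9)
[3] R2 /= 3  ⇒  (0, 0, 1, 3)
     R0 -= 3·R2  ⇒  (1, 0, 0, 2)
     R1 -= 10·R2  ⇒  (0, 1, 0, 0)

pivot columns: 0, 1, 2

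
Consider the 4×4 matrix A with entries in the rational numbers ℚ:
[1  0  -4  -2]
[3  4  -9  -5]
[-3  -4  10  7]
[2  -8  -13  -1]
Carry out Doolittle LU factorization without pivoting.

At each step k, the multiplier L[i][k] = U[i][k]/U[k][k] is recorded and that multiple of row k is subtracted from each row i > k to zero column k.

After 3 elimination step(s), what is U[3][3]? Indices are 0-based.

U[3][3] = 3

Step 1: pivot at (0,0) is 1.
  row1 ← row1 − (3)·row0  ⇒  L[1][0]=3, U row1=(0, 4, 3, 1)
  row2 ← row2 − (-3)·row0  ⇒  L[2][0]=-3, U row2=(0, -4, -2, 1)
  row3 ← row3 − (2)·row0  ⇒  L[3][0]=2, U row3=(0, -8, -5, 3)
Step 2: pivot at (1,1) is 4.
  row2 ← row2 − (-1)·row1  ⇒  L[2][1]=-1, U row2=(0, 0, 1, 2)
  row3 ← row3 − (-2)·row1  ⇒  L[3][1]=-2, U row3=(0, 0, 1, 5)
Step 3: pivot at (2,2) is 1.
  row3 ← row3 − (1)·row2  ⇒  L[3][2]=1, U row3=(0, 0, 0, 3)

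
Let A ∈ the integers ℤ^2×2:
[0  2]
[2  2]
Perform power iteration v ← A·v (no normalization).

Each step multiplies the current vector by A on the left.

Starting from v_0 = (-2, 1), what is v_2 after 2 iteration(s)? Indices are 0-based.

v_0 = (-2, 1).
v_1 = A·v_0 = (2, -2).
v_2 = A·v_1 = (-4, 0).

v_2 = (-4, 0)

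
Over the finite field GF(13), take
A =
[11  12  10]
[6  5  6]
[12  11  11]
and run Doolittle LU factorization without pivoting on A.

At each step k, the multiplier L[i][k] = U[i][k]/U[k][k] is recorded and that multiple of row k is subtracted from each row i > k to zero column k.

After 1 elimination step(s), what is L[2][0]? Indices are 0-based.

Step 1: pivot at (0,0) is 11.
  row1 ← row1 − (10)·row0  ⇒  L[1][0]=10, U row1=(0, 2, 10)
  row2 ← row2 − (7)·row0  ⇒  L[2][0]=7, U row2=(0, 5, 6)

L[2][0] = 7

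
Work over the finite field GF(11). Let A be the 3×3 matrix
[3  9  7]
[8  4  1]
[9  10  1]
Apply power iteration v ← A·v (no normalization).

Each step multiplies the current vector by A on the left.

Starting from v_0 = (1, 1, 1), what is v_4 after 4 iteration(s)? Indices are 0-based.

v_4 = (7, 2, 4)

v_0 = (1, 1, 1).
v_1 = A·v_0 = (8, 2, 9).
v_2 = A·v_1 = (6, 4, 2).
v_3 = A·v_2 = (2, 0, 8).
v_4 = A·v_3 = (7, 2, 4).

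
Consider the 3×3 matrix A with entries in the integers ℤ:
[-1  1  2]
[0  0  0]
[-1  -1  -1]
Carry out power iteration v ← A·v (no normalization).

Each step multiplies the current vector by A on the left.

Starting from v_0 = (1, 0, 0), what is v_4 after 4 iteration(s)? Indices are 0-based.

v_4 = (-7, 0, -4)

v_0 = (1, 0, 0).
v_1 = A·v_0 = (-1, 0, -1).
v_2 = A·v_1 = (-1, 0, 2).
v_3 = A·v_2 = (5, 0, -1).
v_4 = A·v_3 = (-7, 0, -4).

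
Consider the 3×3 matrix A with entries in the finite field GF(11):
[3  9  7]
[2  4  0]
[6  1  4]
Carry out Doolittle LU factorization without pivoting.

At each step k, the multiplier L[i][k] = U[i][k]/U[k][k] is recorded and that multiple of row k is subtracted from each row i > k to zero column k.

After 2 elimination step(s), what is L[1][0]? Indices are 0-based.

[col 0] pivot 3
  R1 -= 8*R0 → (0, 9, 10)  (L[1][0] := 8)
  R2 -= 2*R0 → (0, 5, 1)  (L[2][0] := 2)
[col 1] pivot 9
  R2 -= 3*R1 → (0, 0, 4)  (L[2][1] := 3)

L[1][0] = 8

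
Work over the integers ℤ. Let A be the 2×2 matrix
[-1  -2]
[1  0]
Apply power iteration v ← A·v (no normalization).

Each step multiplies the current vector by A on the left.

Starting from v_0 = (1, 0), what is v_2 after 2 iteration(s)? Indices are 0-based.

v_2 = (-1, -1)

v_0 = (1, 0).
v_1 = A·v_0 = (-1, 1).
v_2 = A·v_1 = (-1, -1).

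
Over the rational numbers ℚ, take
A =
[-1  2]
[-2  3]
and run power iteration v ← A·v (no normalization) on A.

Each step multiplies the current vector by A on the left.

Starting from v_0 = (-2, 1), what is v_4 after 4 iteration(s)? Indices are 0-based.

v_0 = (-2, 1).
v_1 = A·v_0 = (4, 7).
v_2 = A·v_1 = (10, 13).
v_3 = A·v_2 = (16, 19).
v_4 = A·v_3 = (22, 25).

v_4 = (22, 25)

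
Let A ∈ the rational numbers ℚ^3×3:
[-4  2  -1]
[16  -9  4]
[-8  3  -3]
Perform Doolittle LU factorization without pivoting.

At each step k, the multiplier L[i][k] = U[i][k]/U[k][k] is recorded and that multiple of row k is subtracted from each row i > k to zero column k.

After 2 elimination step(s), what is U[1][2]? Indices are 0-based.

k=0: U[0][0]=-4
  eliminate (1,0): mult=-4, new row 1: (0, -1, 0); set L[1][0]=-4
  eliminate (2,0): mult=2, new row 2: (0, -1, -1); set L[2][0]=2
k=1: U[1][1]=-1
  eliminate (2,1): mult=1, new row 2: (0, 0, -1); set L[2][1]=1

U[1][2] = 0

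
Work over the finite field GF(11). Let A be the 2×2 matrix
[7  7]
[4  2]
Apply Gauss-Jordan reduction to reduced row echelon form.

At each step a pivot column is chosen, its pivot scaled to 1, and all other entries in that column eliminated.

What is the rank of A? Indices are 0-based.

rank = 2

pivot(0,0)=7: scale R0 → (1, 1)
  clear (1,0): R1 −= (4)R0 → (0, 9)
pivot(1,1)=9: scale R1 → (0, 1)
  clear (0,1): R0 −= (1)R1 → (1, 0)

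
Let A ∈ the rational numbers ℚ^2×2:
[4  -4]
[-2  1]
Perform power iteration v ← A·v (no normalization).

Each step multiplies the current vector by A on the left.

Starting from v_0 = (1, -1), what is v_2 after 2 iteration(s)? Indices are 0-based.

v_2 = (44, -19)

v_0 = (1, -1).
v_1 = A·v_0 = (8, -3).
v_2 = A·v_1 = (44, -19).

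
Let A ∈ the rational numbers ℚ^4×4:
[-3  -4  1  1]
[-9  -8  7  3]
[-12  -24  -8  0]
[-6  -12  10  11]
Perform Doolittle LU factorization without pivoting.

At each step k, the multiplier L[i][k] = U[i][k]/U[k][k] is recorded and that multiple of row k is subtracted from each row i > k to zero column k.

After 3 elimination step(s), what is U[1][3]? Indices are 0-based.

k=0: U[0][0]=-3
  eliminate (1,0): mult=3, new row 1: (0, 4, 4, 0); set L[1][0]=3
  eliminate (2,0): mult=4, new row 2: (0, -8, -12, -4); set L[2][0]=4
  eliminate (3,0): mult=2, new row 3: (0, -4, 8, 9); set L[3][0]=2
k=1: U[1][1]=4
  eliminate (2,1): mult=-2, new row 2: (0, 0, -4, -4); set L[2][1]=-2
  eliminate (3,1): mult=-1, new row 3: (0, 0, 12, 9); set L[3][1]=-1
k=2: U[2][2]=-4
  eliminate (3,2): mult=-3, new row 3: (0, 0, 0, -3); set L[3][2]=-3

U[1][3] = 0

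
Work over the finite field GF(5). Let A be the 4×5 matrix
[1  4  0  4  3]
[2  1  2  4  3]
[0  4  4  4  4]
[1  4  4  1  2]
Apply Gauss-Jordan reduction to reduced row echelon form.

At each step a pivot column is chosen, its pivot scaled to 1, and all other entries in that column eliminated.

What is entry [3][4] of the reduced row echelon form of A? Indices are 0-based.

M[3][4] = 0

pivot(0,0)=1: scale R0 → (1, 4, 0, 4, 3)
  clear (1,0): R1 −= (2)R0 → (0, 3, 2, 1, 2)
  clear (3,0): R3 −= (1)R0 → (0, 0, 4, 2, 4)
pivot(1,1)=3: scale R1 → (0, 1, 4, 2, 4)
  clear (0,1): R0 −= (4)R1 → (1, 0, 4, 1, 2)
  clear (2,1): R2 −= (4)R1 → (0, 0, 3, 1, 3)
pivot(2,2)=3: scale R2 → (0, 0, 1, 2, 1)
  clear (0,2): R0 −= (4)R2 → (1, 0, 0, 3, 3)
  clear (1,2): R1 −= (4)R2 → (0, 1, 0, 4, 0)
  clear (3,2): R3 −= (4)R2 → (0, 0, 0, 4, 0)
pivot(3,3)=4: scale R3 → (0, 0, 0, 1, 0)
  clear (0,3): R0 −= (3)R3 → (1, 0, 0, 0, 3)
  clear (1,3): R1 −= (4)R3 → (0, 1, 0, 0, 0)
  clear (2,3): R2 −= (2)R3 → (0, 0, 1, 0, 1)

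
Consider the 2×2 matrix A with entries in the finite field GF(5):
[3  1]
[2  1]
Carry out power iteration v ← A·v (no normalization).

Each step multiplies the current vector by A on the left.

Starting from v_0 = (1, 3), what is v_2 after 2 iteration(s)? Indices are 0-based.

v_2 = (3, 2)

v_0 = (1, 3).
v_1 = A·v_0 = (1, 0).
v_2 = A·v_1 = (3, 2).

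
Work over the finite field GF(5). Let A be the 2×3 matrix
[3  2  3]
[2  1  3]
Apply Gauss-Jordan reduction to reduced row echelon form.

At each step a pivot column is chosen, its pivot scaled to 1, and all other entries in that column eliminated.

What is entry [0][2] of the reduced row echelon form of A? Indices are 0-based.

[1] R0 /= 3  ⇒  (1, 4, 1)
     R1 -= 2·R0  ⇒  (0, 3, 1)
[2] R1 /= 3  ⇒  (0, 1, 2)
     R0 -= 4·R1  ⇒  (1, 0, 3)

M[0][2] = 3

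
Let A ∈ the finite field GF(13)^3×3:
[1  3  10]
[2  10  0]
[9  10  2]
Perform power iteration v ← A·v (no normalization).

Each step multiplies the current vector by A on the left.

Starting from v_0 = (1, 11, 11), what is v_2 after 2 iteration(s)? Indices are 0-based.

v_0 = (1, 11, 11).
v_1 = A·v_0 = (1, 8, 11).
v_2 = A·v_1 = (5, 4, 7).

v_2 = (5, 4, 7)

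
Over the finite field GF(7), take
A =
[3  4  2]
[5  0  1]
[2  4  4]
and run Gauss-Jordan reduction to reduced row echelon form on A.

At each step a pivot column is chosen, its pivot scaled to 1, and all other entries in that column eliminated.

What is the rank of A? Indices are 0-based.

step 1: normalize row 0 (÷3) = (1, 6, 3)
  row 1: subtract 5×row0 = (0, 5, 0)
  row 2: subtract 2×row0 = (0, 6, 5)
step 2: normalize row 1 (÷5) = (0, 1, 0)
  row 0: subtract 6×row1 = (1, 0, 3)
  row 2: subtract 6×row1 = (0, 0, 5)
step 3: normalize row 2 (÷5) = (0, 0, 1)
  row 0: subtract 3×row2 = (1, 0, 0)

rank = 3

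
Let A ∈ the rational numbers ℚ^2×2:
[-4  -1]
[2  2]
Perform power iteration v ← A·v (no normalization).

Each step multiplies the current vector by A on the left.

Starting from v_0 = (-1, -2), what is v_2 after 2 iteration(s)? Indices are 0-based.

v_0 = (-1, -2).
v_1 = A·v_0 = (6, -6).
v_2 = A·v_1 = (-18, 0).

v_2 = (-18, 0)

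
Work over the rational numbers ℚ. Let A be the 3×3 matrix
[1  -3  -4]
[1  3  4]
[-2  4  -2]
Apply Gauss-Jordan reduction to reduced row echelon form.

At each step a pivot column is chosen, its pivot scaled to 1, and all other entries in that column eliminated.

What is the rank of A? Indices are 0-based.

pivot(0,0)=1: scale R0 → (1, -3, -4)
  clear (1,0): R1 −= (1)R0 → (0, 6, 8)
  clear (2,0): R2 −= (-2)R0 → (0, -2, -10)
pivot(1,1)=6: scale R1 → (0, 1, 4/3)
  clear (0,1): R0 −= (-3)R1 → (1, 0, 0)
  clear (2,1): R2 −= (-2)R1 → (0, 0, -22/3)
pivot(2,2)=-22/3: scale R2 → (0, 0, 1)
  clear (1,2): R1 −= (4/3)R2 → (0, 1, 0)

rank = 3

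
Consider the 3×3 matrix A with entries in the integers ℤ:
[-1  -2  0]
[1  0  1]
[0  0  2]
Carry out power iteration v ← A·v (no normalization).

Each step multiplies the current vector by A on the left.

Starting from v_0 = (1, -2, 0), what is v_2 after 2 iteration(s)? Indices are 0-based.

v_0 = (1, -2, 0).
v_1 = A·v_0 = (3, 1, 0).
v_2 = A·v_1 = (-5, 3, 0).

v_2 = (-5, 3, 0)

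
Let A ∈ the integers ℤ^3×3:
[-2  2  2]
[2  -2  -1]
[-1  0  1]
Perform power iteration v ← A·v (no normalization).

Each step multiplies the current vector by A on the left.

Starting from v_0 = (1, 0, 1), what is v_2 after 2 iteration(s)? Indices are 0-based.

v_2 = (2, -2, 0)

v_0 = (1, 0, 1).
v_1 = A·v_0 = (0, 1, 0).
v_2 = A·v_1 = (2, -2, 0).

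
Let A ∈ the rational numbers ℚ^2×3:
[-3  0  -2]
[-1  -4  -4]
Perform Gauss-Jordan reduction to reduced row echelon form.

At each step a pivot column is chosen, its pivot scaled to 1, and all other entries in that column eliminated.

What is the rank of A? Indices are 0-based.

rank = 2

pivot(0,0)=-3: scale R0 → (1, 0, 2/3)
  clear (1,0): R1 −= (-1)R0 → (0, -4, -10/3)
pivot(1,1)=-4: scale R1 → (0, 1, 5/6)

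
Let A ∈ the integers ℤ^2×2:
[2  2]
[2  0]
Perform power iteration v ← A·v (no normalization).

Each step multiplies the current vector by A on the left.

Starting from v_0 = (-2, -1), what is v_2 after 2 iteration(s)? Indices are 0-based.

v_0 = (-2, -1).
v_1 = A·v_0 = (-6, -4).
v_2 = A·v_1 = (-20, -12).

v_2 = (-20, -12)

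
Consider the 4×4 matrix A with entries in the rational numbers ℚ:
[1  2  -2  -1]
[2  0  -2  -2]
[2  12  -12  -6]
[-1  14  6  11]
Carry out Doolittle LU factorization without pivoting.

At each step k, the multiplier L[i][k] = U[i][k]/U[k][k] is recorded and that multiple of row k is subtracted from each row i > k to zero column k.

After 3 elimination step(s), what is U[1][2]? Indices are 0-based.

k=0: U[0][0]=1
  eliminate (1,0): mult=2, new row 1: (0, -4, 2, 0); set L[1][0]=2
  eliminate (2,0): mult=2, new row 2: (0, 8, -8, -4); set L[2][0]=2
  eliminate (3,0): mult=-1, new row 3: (0, 16, 4, 10); set L[3][0]=-1
k=1: U[1][1]=-4
  eliminate (2,1): mult=-2, new row 2: (0, 0, -4, -4); set L[2][1]=-2
  eliminate (3,1): mult=-4, new row 3: (0, 0, 12, 10); set L[3][1]=-4
k=2: U[2][2]=-4
  eliminate (3,2): mult=-3, new row 3: (0, 0, 0, -2); set L[3][2]=-3

U[1][2] = 2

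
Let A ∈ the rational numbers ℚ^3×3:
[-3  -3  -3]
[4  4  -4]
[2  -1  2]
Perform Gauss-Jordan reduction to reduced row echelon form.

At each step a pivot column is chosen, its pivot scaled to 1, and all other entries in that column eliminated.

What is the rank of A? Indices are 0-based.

rank = 3

pivot(0,0)=-3: scale R0 → (1, 1, 1)
  clear (1,0): R1 −= (4)R0 → (0, 0, -8)
  clear (2,0): R2 −= (2)R0 → (0, -3, 0)
pivot(1,1): swap R1↔R2
pivot(1,1)=-3: scale R1 → (0, 1, 0)
  clear (0,1): R0 −= (1)R1 → (1, 0, 1)
pivot(2,2)=-8: scale R2 → (0, 0, 1)
  clear (0,2): R0 −= (1)R2 → (1, 0, 0)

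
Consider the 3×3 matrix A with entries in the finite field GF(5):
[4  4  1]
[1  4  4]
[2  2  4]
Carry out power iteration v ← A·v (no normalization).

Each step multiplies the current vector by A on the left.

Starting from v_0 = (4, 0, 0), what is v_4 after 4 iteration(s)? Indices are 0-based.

v_4 = (0, 1, 2)

v_0 = (4, 0, 0).
v_1 = A·v_0 = (1, 4, 3).
v_2 = A·v_1 = (3, 4, 2).
v_3 = A·v_2 = (0, 2, 2).
v_4 = A·v_3 = (0, 1, 2).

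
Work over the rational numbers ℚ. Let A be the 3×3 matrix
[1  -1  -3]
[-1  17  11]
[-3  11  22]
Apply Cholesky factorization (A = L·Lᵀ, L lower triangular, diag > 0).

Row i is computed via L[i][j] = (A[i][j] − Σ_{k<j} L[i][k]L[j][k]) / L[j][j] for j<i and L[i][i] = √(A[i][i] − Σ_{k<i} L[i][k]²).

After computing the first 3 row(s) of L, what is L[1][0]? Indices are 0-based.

Step 1: L[0][0] = √(1) = 1.
  L[1][0] = (-1) / L[0][0] = -1.
Step 2: L[1][1] = √(16) = 4.
  L[2][0] = (-3) / L[0][0] = -3.
  L[2][1] = (8) / L[1][1] = 2.
Step 3: L[2][2] = √(9) = 3.

L[1][0] = -1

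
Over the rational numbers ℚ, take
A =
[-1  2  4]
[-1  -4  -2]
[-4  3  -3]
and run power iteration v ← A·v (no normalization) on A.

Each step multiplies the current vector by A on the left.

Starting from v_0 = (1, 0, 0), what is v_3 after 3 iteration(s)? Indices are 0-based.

v_0 = (1, 0, 0).
v_1 = A·v_0 = (-1, -1, -4).
v_2 = A·v_1 = (-17, 13, 13).
v_3 = A·v_2 = (95, -61, 68).

v_3 = (95, -61, 68)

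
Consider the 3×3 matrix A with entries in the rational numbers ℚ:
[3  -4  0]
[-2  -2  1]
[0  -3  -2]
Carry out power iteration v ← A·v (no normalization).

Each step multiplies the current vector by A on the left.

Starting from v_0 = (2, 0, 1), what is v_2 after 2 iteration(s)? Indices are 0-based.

v_0 = (2, 0, 1).
v_1 = A·v_0 = (6, -3, -2).
v_2 = A·v_1 = (30, -8, 13).

v_2 = (30, -8, 13)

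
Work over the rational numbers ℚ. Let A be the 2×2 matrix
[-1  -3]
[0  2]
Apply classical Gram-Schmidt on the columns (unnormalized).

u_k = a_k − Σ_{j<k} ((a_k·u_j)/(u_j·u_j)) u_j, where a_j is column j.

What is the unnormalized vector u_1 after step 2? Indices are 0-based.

u_1 = (0, 2)

Step 1: u_0 = a_0 = (-1, 0).
Step 2: u_1 = a_1 − (3)·u_0 = (0, 2).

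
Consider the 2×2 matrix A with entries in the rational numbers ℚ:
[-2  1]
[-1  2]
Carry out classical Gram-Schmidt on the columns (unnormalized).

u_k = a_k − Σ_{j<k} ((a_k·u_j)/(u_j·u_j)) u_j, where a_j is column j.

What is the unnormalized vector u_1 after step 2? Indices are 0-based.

Step 1: u_0 = a_0 = (-2, -1).
Step 2: u_1 = a_1 − (-4/5)·u_0 = (-3/5, 6/5).

u_1 = (-3/5, 6/5)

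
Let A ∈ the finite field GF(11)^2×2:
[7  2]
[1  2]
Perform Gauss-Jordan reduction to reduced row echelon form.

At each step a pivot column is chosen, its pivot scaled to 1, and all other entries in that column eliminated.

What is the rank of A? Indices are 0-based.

step 1: normalize row 0 (÷7) = (1, 5)
  row 1: subtract 1×row0 = (0, 8)
step 2: normalize row 1 (÷8) = (0, 1)
  row 0: subtract 5×row1 = (1, 0)

rank = 2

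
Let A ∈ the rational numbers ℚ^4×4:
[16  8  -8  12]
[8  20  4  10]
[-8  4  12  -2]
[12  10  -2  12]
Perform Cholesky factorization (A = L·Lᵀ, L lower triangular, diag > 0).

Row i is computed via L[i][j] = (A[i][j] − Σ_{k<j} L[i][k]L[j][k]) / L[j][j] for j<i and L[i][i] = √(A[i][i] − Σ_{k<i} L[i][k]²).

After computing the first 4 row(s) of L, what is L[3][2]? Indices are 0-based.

Step 1: L[0][0] = √(16) = 4.
  L[1][0] = (8) / L[0][0] = 2.
Step 2: L[1][1] = √(16) = 4.
  L[2][0] = (-8) / L[0][0] = -2.
  L[2][1] = (8) / L[1][1] = 2.
Step 3: L[2][2] = √(4) = 2.
  L[3][0] = (12) / L[0][0] = 3.
  L[3][1] = (4) / L[1][1] = 1.
  L[3][2] = (2) / L[2][2] = 1.
Step 4: L[3][3] = √(1) = 1.

L[3][2] = 1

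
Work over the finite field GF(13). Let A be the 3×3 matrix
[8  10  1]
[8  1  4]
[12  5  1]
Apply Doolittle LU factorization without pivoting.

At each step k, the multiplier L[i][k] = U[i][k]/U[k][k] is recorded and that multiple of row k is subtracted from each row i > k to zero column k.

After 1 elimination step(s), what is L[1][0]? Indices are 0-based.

k=0: U[0][0]=8
  eliminate (1,0): mult=1, new row 1: (0, 4, 3); set L[1][0]=1
  eliminate (2,0): mult=8, new row 2: (0, 3, 6); set L[2][0]=8

L[1][0] = 1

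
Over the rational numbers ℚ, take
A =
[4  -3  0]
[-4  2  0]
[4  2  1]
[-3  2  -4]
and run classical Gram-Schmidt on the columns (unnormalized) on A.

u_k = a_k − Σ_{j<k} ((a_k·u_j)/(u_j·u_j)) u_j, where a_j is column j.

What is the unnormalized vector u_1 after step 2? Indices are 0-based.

Step 1: u_0 = a_0 = (4, -4, 4, -3).
Step 2: u_1 = a_1 − (-6/19)·u_0 = (-33/19, 14/19, 62/19, 20/19).

u_1 = (-33/19, 14/19, 62/19, 20/19)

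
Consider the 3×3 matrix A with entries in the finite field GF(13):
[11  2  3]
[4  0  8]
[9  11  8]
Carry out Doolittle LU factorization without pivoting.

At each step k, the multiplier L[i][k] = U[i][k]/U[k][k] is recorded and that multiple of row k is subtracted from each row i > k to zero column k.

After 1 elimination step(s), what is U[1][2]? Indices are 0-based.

Step 1: pivot at (0,0) is 11.
  row1 ← row1 − (11)·row0  ⇒  L[1][0]=11, U row1=(0, 4, 1)
  row2 ← row2 − (2)·row0  ⇒  L[2][0]=2, U row2=(0, 7, 2)

U[1][2] = 1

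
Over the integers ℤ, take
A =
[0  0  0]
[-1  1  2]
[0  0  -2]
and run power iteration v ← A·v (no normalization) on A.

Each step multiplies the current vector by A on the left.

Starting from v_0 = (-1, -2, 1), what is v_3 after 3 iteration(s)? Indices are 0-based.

v_0 = (-1, -2, 1).
v_1 = A·v_0 = (0, 1, -2).
v_2 = A·v_1 = (0, -3, 4).
v_3 = A·v_2 = (0, 5, -8).

v_3 = (0, 5, -8)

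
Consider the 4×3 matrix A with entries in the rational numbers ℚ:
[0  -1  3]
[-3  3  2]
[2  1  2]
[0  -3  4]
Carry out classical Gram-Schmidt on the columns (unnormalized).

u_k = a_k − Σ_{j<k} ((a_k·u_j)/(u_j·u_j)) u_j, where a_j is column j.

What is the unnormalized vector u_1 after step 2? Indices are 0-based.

Step 1: u_0 = a_0 = (0, -3, 2, 0).
Step 2: u_1 = a_1 − (-7/13)·u_0 = (-1, 18/13, 27/13, -3).

u_1 = (-1, 18/13, 27/13, -3)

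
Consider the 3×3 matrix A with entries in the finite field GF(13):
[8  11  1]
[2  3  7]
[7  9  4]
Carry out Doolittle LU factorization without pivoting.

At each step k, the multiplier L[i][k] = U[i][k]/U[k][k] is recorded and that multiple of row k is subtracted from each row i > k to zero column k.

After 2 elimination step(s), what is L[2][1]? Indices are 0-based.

L[2][1] = 4

Step 1: pivot at (0,0) is 8.
  row1 ← row1 − (10)·row0  ⇒  L[1][0]=10, U row1=(0, 10, 10)
  row2 ← row2 − (9)·row0  ⇒  L[2][0]=9, U row2=(0, 1, 8)
Step 2: pivot at (1,1) is 10.
  row2 ← row2 − (4)·row1  ⇒  L[2][1]=4, U row2=(0, 0, 7)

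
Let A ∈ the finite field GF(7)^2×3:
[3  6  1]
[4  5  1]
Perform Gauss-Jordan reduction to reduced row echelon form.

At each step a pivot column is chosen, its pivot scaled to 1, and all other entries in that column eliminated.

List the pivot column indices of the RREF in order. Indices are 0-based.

pivot columns: 0, 1

step 1: normalize row 0 (÷3) = (1, 2, 5)
  row 1: subtract 4×row0 = (0, 4, 2)
step 2: normalize row 1 (÷4) = (0, 1, 4)
  row 0: subtract 2×row1 = (1, 0, 4)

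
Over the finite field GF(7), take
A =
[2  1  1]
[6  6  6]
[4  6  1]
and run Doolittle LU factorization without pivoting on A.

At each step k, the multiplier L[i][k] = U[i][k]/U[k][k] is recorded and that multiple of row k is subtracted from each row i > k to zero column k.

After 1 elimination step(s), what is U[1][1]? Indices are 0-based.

[col 0] pivot 2
  R1 -= 3*R0 → (0, 3, 3)  (L[1][0] := 3)
  R2 -= 2*R0 → (0, 4, 6)  (L[2][0] := 2)

U[1][1] = 3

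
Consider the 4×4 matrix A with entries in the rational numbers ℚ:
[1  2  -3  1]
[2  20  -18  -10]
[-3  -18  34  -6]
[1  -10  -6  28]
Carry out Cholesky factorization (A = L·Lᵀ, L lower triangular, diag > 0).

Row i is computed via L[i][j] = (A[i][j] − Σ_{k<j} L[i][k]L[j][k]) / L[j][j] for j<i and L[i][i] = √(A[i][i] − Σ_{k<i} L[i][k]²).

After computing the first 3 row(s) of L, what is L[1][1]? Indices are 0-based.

Step 1: L[0][0] = √(1) = 1.
  L[1][0] = (2) / L[0][0] = 2.
Step 2: L[1][1] = √(16) = 4.
  L[2][0] = (-3) / L[0][0] = -3.
  L[2][1] = (-12) / L[1][1] = -3.
Step 3: L[2][2] = √(16) = 4.

L[1][1] = 4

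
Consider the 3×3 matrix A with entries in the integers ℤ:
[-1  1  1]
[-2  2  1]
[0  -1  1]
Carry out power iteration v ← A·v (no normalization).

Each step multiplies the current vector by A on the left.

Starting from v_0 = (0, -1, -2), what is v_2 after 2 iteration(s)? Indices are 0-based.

v_0 = (0, -1, -2).
v_1 = A·v_0 = (-3, -4, -1).
v_2 = A·v_1 = (-2, -3, 3).

v_2 = (-2, -3, 3)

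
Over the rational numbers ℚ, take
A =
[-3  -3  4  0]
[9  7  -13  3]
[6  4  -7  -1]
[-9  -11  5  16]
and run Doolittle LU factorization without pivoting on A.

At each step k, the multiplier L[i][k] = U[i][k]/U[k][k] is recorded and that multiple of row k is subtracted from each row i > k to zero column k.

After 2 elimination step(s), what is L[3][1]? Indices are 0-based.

k=0: U[0][0]=-3
  eliminate (1,0): mult=-3, new row 1: (0, -2, -1, 3); set L[1][0]=-3
  eliminate (2,0): mult=-2, new row 2: (0, -2, 1, -1); set L[2][0]=-2
  eliminate (3,0): mult=3, new row 3: (0, -2, -7, 16); set L[3][0]=3
k=1: U[1][1]=-2
  eliminate (2,1): mult=1, new row 2: (0, 0, 2, -4); set L[2][1]=1
  eliminate (3,1): mult=1, new row 3: (0, 0, -6, 13); set L[3][1]=1

L[3][1] = 1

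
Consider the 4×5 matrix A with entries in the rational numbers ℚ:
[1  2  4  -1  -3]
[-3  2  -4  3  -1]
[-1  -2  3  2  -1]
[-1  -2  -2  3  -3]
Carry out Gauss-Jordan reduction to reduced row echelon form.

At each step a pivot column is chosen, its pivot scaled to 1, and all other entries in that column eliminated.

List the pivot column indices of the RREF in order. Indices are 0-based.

[1] R0 /= 1  ⇒  (1, 2, 4, -1, -3)
     R1 -= -3·R0  ⇒  (0, 8, 8, 0, -10)
     R2 -= -1·R0  ⇒  (0, 0, 7, 1, -4)
     R3 -= -1·R0  ⇒  (0, 0, 2, 2, -6)
[2] R1 /= 8  ⇒  (0, 1, 1, 0, -5/4)
     R0 -= 2·R1  ⇒  (1, 0, 2, -1, -1/2)
[3] R2 /= 7  ⇒  (0, 0, 1, 1/7, -4/7)
     R0 -= 2·R2  ⇒  (1, 0, 0, -9/7, 9/14)
     R1 -= 1·R2  ⇒  (0, 1, 0, -1/7, -19/28)
     R3 -= 2·R2  ⇒  (0, 0, 0, 12/7, -34/7)
[4] R3 /= 12/7  ⇒  (0, 0, 0, 1, -17/6)
     R0 -= -9/7·R3  ⇒  (1, 0, 0, 0, -3)
     R1 -= -1/7·R3  ⇒  (0, 1, 0, 0, -13/12)
     R2 -= 1/7·R3  ⇒  (0, 0, 1, 0, -1/6)

pivot columns: 0, 1, 2, 3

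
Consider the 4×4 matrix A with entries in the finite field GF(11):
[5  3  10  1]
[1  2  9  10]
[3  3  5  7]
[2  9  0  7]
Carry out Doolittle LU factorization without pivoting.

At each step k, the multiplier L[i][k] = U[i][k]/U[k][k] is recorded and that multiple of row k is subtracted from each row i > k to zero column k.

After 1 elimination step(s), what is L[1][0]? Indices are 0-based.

L[1][0] = 9

k=0: U[0][0]=5
  eliminate (1,0): mult=9, new row 1: (0, 8, 7, 1); set L[1][0]=9
  eliminate (2,0): mult=5, new row 2: (0, 10, 10, 2); set L[2][0]=5
  eliminate (3,0): mult=7, new row 3: (0, 10, 7, 0); set L[3][0]=7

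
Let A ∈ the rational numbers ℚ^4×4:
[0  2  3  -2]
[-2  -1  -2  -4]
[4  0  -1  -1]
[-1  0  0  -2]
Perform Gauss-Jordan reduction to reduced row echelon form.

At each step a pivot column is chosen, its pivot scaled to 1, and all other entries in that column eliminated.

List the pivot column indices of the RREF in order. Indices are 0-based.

step 1: exchange rows 0,1
step 1: normalize row 0 (÷-2) = (1, 1/2, 1, 2)
  row 2: subtract 4×row0 = (0, -2, -5, -9)
  row 3: subtract -1×row0 = (0, 1/2, 1, 0)
step 2: normalize row 1 (÷2) = (0, 1, 3/2, -1)
  row 0: subtract 1/2×row1 = (1, 0, 1/4, 5/2)
  row 2: subtract -2×row1 = (0, 0, -2, -11)
  row 3: subtract 1/2×row1 = (0, 0, 1/4, 1/2)
step 3: normalize row 2 (÷-2) = (0, 0, 1, 11/2)
  row 0: subtract 1/4×row2 = (1, 0, 0, 9/8)
  row 1: subtract 3/2×row2 = (0, 1, 0, -37/4)
  row 3: subtract 1/4×row2 = (0, 0, 0, -7/8)
step 4: normalize row 3 (÷-7/8) = (0, 0, 0, 1)
  row 0: subtract 9/8×row3 = (1, 0, 0, 0)
  row 1: subtract -37/4×row3 = (0, 1, 0, 0)
  row 2: subtract 11/2×row3 = (0, 0, 1, 0)

pivot columns: 0, 1, 2, 3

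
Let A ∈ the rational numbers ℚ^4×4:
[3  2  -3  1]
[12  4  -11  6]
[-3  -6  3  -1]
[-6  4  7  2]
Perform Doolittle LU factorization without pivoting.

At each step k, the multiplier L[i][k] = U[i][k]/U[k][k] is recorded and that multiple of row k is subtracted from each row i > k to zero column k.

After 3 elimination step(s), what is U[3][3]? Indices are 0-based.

U[3][3] = 2

k=0: U[0][0]=3
  eliminate (1,0): mult=4, new row 1: (0, -4, 1, 2); set L[1][0]=4
  eliminate (2,0): mult=-1, new row 2: (0, -4, 0, 0); set L[2][0]=-1
  eliminate (3,0): mult=-2, new row 3: (0, 8, 1, 4); set L[3][0]=-2
k=1: U[1][1]=-4
  eliminate (2,1): mult=1, new row 2: (0, 0, -1, -2); set L[2][1]=1
  eliminate (3,1): mult=-2, new row 3: (0, 0, 3, 8); set L[3][1]=-2
k=2: U[2][2]=-1
  eliminate (3,2): mult=-3, new row 3: (0, 0, 0, 2); set L[3][2]=-3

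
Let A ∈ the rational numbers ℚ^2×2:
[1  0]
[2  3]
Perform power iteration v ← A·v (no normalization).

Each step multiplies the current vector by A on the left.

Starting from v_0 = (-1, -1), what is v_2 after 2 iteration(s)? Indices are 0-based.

v_2 = (-1, -17)

v_0 = (-1, -1).
v_1 = A·v_0 = (-1, -5).
v_2 = A·v_1 = (-1, -17).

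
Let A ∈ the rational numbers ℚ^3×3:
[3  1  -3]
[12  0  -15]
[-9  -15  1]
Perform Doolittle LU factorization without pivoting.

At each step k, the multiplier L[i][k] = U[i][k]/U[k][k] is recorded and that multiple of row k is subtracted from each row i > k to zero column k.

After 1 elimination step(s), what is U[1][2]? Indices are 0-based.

[col 0] pivot 3
  R1 -= 4*R0 → (0, -4, -3)  (L[1][0] := 4)
  R2 -= -3*R0 → (0, -12, -8)  (L[2][0] := -3)

U[1][2] = -3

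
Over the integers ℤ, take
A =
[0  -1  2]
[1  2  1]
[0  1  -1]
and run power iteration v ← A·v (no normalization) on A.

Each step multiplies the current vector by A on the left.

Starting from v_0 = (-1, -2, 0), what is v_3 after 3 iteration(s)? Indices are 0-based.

v_0 = (-1, -2, 0).
v_1 = A·v_0 = (2, -5, -2).
v_2 = A·v_1 = (1, -10, -3).
v_3 = A·v_2 = (4, -22, -7).

v_3 = (4, -22, -7)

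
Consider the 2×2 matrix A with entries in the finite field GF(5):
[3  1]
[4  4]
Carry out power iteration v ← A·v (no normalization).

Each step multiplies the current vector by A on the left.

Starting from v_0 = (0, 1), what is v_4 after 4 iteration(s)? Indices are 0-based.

v_0 = (0, 1).
v_1 = A·v_0 = (1, 4).
v_2 = A·v_1 = (2, 0).
v_3 = A·v_2 = (1, 3).
v_4 = A·v_3 = (1, 1).

v_4 = (1, 1)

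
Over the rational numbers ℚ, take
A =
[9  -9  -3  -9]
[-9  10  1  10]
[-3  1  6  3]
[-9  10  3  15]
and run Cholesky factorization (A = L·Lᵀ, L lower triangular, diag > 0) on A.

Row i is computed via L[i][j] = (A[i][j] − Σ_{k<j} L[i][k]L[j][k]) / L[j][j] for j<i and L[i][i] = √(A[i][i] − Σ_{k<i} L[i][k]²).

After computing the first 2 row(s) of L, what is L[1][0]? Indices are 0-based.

L[1][0] = -3

Step 1: L[0][0] = √(9) = 3.
  L[1][0] = (-9) / L[0][0] = -3.
Step 2: L[1][1] = √(1) = 1.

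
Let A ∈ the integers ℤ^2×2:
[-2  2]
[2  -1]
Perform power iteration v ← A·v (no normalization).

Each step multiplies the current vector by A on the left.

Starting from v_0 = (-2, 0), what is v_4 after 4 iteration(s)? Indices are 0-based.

v_0 = (-2, 0).
v_1 = A·v_0 = (4, -4).
v_2 = A·v_1 = (-16, 12).
v_3 = A·v_2 = (56, -44).
v_4 = A·v_3 = (-200, 156).

v_4 = (-200, 156)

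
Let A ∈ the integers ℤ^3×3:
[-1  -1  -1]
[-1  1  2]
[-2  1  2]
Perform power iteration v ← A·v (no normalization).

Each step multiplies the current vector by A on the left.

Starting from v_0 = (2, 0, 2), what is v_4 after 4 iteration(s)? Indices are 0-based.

v_0 = (2, 0, 2).
v_1 = A·v_0 = (-4, 2, 0).
v_2 = A·v_1 = (2, 6, 10).
v_3 = A·v_2 = (-18, 24, 22).
v_4 = A·v_3 = (-28, 86, 104).

v_4 = (-28, 86, 104)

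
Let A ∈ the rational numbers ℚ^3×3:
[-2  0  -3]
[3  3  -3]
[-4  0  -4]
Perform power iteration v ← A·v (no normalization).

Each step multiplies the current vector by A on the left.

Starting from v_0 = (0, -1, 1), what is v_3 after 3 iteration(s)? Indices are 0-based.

v_3 = (-120, -75, -184)

v_0 = (0, -1, 1).
v_1 = A·v_0 = (-3, -6, -4).
v_2 = A·v_1 = (18, -15, 28).
v_3 = A·v_2 = (-120, -75, -184).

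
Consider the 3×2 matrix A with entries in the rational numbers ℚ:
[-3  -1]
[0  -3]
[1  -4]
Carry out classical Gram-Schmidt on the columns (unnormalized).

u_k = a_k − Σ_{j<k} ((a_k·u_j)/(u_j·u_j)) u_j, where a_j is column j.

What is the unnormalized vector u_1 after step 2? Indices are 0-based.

Step 1: u_0 = a_0 = (-3, 0, 1).
Step 2: u_1 = a_1 − (-1/10)·u_0 = (-13/10, -3, -39/10).

u_1 = (-13/10, -3, -39/10)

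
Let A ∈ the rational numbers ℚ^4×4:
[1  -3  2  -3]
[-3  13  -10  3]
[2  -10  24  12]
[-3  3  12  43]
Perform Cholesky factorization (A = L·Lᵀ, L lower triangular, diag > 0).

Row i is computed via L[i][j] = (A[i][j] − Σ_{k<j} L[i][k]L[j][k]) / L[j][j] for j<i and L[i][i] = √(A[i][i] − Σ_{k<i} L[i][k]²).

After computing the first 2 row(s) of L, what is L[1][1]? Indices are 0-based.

L[1][1] = 2

Step 1: L[0][0] = √(1) = 1.
  L[1][0] = (-3) / L[0][0] = -3.
Step 2: L[1][1] = √(4) = 2.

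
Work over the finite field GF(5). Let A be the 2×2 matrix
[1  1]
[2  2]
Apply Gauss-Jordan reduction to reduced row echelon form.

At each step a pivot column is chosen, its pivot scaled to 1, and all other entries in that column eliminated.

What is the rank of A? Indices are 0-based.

step 1: normalize row 0 (÷1) = (1, 1)
  row 1: subtract 2×row0 = (0, 0)
skip col 1 (zero from row 1)

rank = 1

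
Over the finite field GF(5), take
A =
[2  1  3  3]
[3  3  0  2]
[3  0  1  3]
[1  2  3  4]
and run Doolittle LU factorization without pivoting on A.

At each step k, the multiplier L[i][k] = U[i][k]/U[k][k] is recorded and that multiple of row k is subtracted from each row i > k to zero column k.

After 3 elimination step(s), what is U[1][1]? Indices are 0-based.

k=0: U[0][0]=2
  eliminate (1,0): mult=4, new row 1: (0, 4, 3, 0); set L[1][0]=4
  eliminate (2,0): mult=4, new row 2: (0, 1, 4, 1); set L[2][0]=4
  eliminate (3,0): mult=3, new row 3: (0, 4, 4, 0); set L[3][0]=3
k=1: U[1][1]=4
  eliminate (2,1): mult=4, new row 2: (0, 0, 2, 1); set L[2][1]=4
  eliminate (3,1): mult=1, new row 3: (0, 0, 1, 0); set L[3][1]=1
k=2: U[2][2]=2
  eliminate (3,2): mult=3, new row 3: (0, 0, 0, 2); set L[3][2]=3

U[1][1] = 4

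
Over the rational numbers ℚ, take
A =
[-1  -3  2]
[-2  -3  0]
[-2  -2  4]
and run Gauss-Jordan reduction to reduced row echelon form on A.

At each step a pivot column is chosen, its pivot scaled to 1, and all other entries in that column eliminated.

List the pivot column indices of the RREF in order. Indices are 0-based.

pivot columns: 0, 1, 2

[1] R0 /= -1  ⇒  (1, 3, -2)
     R1 -= -2·R0  ⇒  (0, 3, -4)
     R2 -= -2·R0  ⇒  (0, 4, 0)
[2] R1 /= 3  ⇒  (0, 1, -4/3)
     R0 -= 3·R1  ⇒  (1, 0, 2)
     R2 -= 4·R1  ⇒  (0, 0, 16/3)
[3] R2 /= 16/3  ⇒  (0, 0, 1)
     R0 -= 2·R2  ⇒  (1, 0, 0)
     R1 -= -4/3·R2  ⇒  (0, 1, 0)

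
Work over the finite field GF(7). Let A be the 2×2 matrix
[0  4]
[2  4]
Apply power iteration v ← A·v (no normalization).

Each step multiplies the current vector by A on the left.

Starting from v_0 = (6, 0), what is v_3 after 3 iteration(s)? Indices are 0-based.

v_0 = (6, 0).
v_1 = A·v_0 = (0, 5).
v_2 = A·v_1 = (6, 6).
v_3 = A·v_2 = (3, 1).

v_3 = (3, 1)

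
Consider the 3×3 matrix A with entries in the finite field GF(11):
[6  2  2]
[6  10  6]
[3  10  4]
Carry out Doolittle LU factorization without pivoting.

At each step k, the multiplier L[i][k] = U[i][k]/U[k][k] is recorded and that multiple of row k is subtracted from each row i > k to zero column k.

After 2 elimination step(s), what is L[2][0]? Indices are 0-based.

[col 0] pivot 6
  R1 -= 1*R0 → (0, 8, 4)  (L[1][0] := 1)
  R2 -= 6*R0 → (0, 9, 3)  (L[2][0] := 6)
[col 1] pivot 8
  R2 -= 8*R1 → (0, 0, 4)  (L[2][1] := 8)

L[2][0] = 6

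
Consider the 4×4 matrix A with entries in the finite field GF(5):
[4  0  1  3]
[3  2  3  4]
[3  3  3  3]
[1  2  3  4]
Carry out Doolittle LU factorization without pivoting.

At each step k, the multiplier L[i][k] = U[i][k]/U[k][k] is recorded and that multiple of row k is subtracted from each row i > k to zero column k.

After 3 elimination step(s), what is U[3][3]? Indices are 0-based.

U[3][3] = 4

Step 1: pivot at (0,0) is 4.
  row1 ← row1 − (2)·row0  ⇒  L[1][0]=2, U row1=(0, 2, 1, 3)
  row2 ← row2 − (2)·row0  ⇒  L[2][0]=2, U row2=(0, 3, 1, 2)
  row3 ← row3 − (4)·row0  ⇒  L[3][0]=4, U row3=(0, 2, 4, 2)
Step 2: pivot at (1,1) is 2.
  row2 ← row2 − (4)·row1  ⇒  L[2][1]=4, U row2=(0, 0, 2, 0)
  row3 ← row3 − (1)·row1  ⇒  L[3][1]=1, U row3=(0, 0, 3, 4)
Step 3: pivot at (2,2) is 2.
  row3 ← row3 − (4)·row2  ⇒  L[3][2]=4, U row3=(0, 0, 0, 4)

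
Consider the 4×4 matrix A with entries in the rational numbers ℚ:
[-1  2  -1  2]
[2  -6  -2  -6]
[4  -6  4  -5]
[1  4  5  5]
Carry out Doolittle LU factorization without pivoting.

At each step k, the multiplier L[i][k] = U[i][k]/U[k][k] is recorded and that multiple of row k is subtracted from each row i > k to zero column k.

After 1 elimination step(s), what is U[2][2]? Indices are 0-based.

k=0: U[0][0]=-1
  eliminate (1,0): mult=-2, new row 1: (0, -2, -4, -2); set L[1][0]=-2
  eliminate (2,0): mult=-4, new row 2: (0, 2, 0, 3); set L[2][0]=-4
  eliminate (3,0): mult=-1, new row 3: (0, 6, 4, 7); set L[3][0]=-1

U[2][2] = 0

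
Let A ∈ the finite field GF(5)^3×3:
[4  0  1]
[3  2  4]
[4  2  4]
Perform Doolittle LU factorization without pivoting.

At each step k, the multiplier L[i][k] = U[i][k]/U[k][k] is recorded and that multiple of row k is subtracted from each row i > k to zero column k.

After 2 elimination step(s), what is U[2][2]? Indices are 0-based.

U[2][2] = 1

k=0: U[0][0]=4
  eliminate (1,0): mult=2, new row 1: (0, 2, 2); set L[1][0]=2
  eliminate (2,0): mult=1, new row 2: (0, 2, 3); set L[2][0]=1
k=1: U[1][1]=2
  eliminate (2,1): mult=1, new row 2: (0, 0, 1); set L[2][1]=1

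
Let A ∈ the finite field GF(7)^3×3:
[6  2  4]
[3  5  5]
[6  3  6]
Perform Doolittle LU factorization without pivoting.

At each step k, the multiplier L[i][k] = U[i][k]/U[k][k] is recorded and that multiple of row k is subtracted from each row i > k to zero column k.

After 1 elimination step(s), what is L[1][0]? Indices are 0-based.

L[1][0] = 4

k=0: U[0][0]=6
  eliminate (1,0): mult=4, new row 1: (0, 4, 3); set L[1][0]=4
  eliminate (2,0): mult=1, new row 2: (0, 1, 2); set L[2][0]=1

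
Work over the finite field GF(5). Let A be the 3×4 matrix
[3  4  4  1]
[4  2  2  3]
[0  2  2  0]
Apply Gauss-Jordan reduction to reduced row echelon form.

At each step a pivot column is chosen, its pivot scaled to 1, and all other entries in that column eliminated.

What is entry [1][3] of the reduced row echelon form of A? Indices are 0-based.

M[1][3] = 0

[1] R0 /= 3  ⇒  (1, 3, 3, 2)
     R1 -= 4·R0  ⇒  (0, 0, 0, 0)
[2] R1 <-> R2
[2] R1 /= 2  ⇒  (0, 1, 1, 0)
     R0 -= 3·R1  ⇒  (1, 0, 0, 2)
column 2 empty below row 2
column 3 empty below row 2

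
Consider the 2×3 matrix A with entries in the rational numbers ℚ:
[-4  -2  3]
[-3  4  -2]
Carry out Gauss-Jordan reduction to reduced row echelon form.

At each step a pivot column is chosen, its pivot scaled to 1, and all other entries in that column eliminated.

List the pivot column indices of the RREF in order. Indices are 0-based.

pivot(0,0)=-4: scale R0 → (1, 1/2, -3/4)
  clear (1,0): R1 −= (-3)R0 → (0, 11/2, -17/4)
pivot(1,1)=11/2: scale R1 → (0, 1, -17/22)
  clear (0,1): R0 −= (1/2)R1 → (1, 0, -4/11)

pivot columns: 0, 1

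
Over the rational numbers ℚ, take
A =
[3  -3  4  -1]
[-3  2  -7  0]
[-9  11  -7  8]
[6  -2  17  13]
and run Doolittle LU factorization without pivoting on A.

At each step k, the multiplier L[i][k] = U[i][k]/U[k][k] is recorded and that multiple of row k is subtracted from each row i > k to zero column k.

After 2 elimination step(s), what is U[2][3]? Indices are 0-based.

[col 0] pivot 3
  R1 -= -1*R0 → (0, -1, -3, -1)  (L[1][0] := -1)
  R2 -= -3*R0 → (0, 2, 5, 5)  (L[2][0] := -3)
  R3 -= 2*R0 → (0, 4, 9, 15)  (L[3][0] := 2)
[col 1] pivot -1
  R2 -= -2*R1 → (0, 0, -1, 3)  (L[2][1] := -2)
  R3 -= -4*R1 → (0, 0, -3, 11)  (L[3][1] := -4)

U[2][3] = 3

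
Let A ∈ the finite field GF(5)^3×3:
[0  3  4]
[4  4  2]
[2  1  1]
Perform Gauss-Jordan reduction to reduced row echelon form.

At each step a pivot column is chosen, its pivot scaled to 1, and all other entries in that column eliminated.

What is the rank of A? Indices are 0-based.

step 1: exchange rows 0,1
step 1: normalize row 0 (÷4) = (1, 1, 3)
  row 2: subtract 2×row0 = (0, 4, 0)
step 2: normalize row 1 (÷3) = (0, 1, 3)
  row 0: subtract 1×row1 = (1, 0, 0)
  row 2: subtract 4×row1 = (0, 0, 3)
step 3: normalize row 2 (÷3) = (0, 0, 1)
  row 1: subtract 3×row2 = (0, 1, 0)

rank = 3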